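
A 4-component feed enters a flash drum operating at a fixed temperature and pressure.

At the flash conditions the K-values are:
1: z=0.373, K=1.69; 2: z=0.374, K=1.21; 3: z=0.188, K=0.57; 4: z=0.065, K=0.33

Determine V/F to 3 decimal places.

Material balance + equilibrium reduce to Σ zᵢ(Kᵢ−1)/(1+V/F(Kᵢ−1)) = 0.
Check two-phase: ΣzᵢKᵢ = 1.212 > 1 and Σzᵢ/Kᵢ = 1.057 > 1, so g(0) = 0.212 > 0 and g(1) = -0.057 < 0.
Iterate (Newton) starting at V/F = 0.5:
  V/F = 0.500: g = 0.0940, g' = -0.234 → V/F = 0.901
  V/F = 0.901: g = -0.0173, g' = -0.358 → V/F = 0.853
  V/F = 0.853: g = -0.0007, g' = -0.328 → V/F = 0.851
Converged at V/F = 0.851.

V/F = 0.851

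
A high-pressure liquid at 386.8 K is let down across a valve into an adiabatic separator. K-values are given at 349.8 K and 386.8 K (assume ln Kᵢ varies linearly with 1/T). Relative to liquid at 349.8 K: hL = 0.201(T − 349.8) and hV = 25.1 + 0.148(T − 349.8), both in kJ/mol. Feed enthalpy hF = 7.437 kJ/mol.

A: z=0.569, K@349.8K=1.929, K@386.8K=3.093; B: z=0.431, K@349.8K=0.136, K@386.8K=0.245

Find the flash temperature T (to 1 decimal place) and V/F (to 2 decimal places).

T = 354.5 K, V/F = 0.26

Adiabatic flash: solve Rachford–Rice at each trial T, then check hF = ψ·hV(T) + (1−ψ)·hL(T).
  T = 349.8 K: K = (1.929, 0.136), RR gives ψ = 0.195, H_out = 4.885 kJ/mol
  T = 386.8 K: K = (3.093, 0.245), RR gives ψ = 0.548, H_out = 20.111 kJ/mol
  T = 368.3 K: K = (2.472, 0.185), RR gives ψ = 0.406, H_out = 13.500 kJ/mol
  T = 359.1 K: K = (2.192, 0.159), RR gives ψ = 0.315, H_out = 9.631 kJ/mol
  T = 354.5 K: K = (2.059, 0.148), RR gives ψ = 0.261, H_out = 7.423 kJ/mol
  T = 356.8 K: K = (2.125, 0.153), RR gives ψ = 0.289, H_out = 8.556 kJ/mol
Linear interpolation between T = 354.5 (H_out = 7.423) and T = 356.8 (H_out = 8.556) on hF = 7.437 gives T ≈ 354.5 K, at which ψ = 0.26.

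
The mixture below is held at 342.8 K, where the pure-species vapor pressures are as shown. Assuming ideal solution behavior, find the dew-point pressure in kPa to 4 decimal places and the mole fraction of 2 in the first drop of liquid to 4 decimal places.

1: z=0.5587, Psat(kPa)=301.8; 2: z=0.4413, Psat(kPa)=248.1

Pdew = 275.4863 kPa, x_2 = 0.4900

At the dew point ψ → 1, so Σzᵢ/Kᵢ = 1 with Kᵢ = Pᵢˢᵃᵗ/P ⇒ 1/P = Σzᵢ/Pᵢˢᵃᵗ.
1/P = 0.5587/301.8 + 0.4413/248.1 = 0.0036299 ⇒ P = 275.4863 kPa
xᵢ = zᵢP/Pᵢˢᵃᵗ ⇒ x_2 = 0.4413·275.4863/248.1 = 0.4900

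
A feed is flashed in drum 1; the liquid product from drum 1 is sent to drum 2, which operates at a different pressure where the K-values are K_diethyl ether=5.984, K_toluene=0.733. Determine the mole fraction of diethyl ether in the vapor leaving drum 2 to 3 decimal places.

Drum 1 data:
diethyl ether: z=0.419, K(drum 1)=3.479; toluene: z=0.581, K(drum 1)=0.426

Drum 1:
Rachford–Rice: g(ψ₁) = Σ zᵢ(Kᵢ−1)/(1+ψ₁(Kᵢ−1)) = 0.
Feasibility: ΣzᵢKᵢ = 1.705, Σzᵢ/Kᵢ = 1.484 — both > 1, two phases present.
Binary case is linear: z₁(K₁−1)(1+ψ₁(K₂−1)) + z₂(K₂−1)(1+ψ₁(K₁−1)) = 0
⇒ ψ₁ = [z₁(K₁−1)+z₂(K₂−1)] / [−(K₁−1)(K₂−1)] = 0.7052/1.4229 = 0.496
Drum-1 compositions:
  diethyl ether: x = 0.188, y = 0.654
  toluene: x = 0.812, y = 0.346
Drum-2 feed = drum-1 liquid: z₂ = (0.1880, 0.8120).
Drum 2:
Newton–Raphson from ψ₂ = 0.5:
  ψ₂ = 0.500: g = 0.0181, g' = -0.460 → ψ₂ = 0.539
  ψ₂ = 0.539: g = 0.0008, g' = -0.422 → ψ₂ = 0.541
Converged at ψ₂ = 0.541.
  diethyl ether: x = 0.051, y = 0.304
  toluene: x = 0.949, y = 0.696

y_diethyl ether (drum 2) = 0.304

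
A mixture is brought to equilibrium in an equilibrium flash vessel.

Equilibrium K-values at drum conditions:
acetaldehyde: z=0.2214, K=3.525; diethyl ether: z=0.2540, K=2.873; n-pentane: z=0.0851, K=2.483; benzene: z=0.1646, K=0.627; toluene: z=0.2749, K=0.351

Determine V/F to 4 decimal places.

Material balance + equilibrium reduce to Σ zᵢ(Kᵢ−1)/(1+V/F(Kᵢ−1)) = 0.
g(0) = ΣzᵢKᵢ − 1 = 0.9212 and g(1) = 1 − Σzᵢ/Kᵢ = -0.2312, so a root lies in (0, 1).
Newton iteration, V/F⁰ = 0.55:
  V/F = 0.5500: g = 0.18319, g' = -0.8366 → V/F = 0.7690
  V/F = 0.7690: g = 0.00172, g' = -0.8601 → V/F = 0.7710
Converged at V/F = 0.7710.

V/F = 0.7710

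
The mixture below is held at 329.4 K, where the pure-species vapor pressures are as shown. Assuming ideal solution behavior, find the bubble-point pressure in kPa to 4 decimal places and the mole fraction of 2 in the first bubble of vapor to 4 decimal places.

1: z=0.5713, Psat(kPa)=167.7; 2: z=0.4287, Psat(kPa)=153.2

Pbub = 161.4839 kPa, y_2 = 0.4067

At the bubble point ψ → 0, so ΣzᵢKᵢ = 1 with Kᵢ = Pᵢˢᵃᵗ/P ⇒ P = ΣzᵢPᵢˢᵃᵗ.
P = 0.5713·167.7 + 0.4287·153.2 = 161.4839 kPa
yᵢ = zᵢPᵢˢᵃᵗ/P ⇒ y_2 = 0.4287·153.2/161.4839 = 0.4067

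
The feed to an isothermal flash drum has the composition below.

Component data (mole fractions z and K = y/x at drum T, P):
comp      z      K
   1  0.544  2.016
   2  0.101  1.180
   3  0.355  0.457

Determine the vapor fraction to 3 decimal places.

ψ = 0.759

Material balance + equilibrium reduce to Σ zᵢ(Kᵢ−1)/(1+ψ(Kᵢ−1)) = 0.
g(0) = ΣzᵢKᵢ − 1 = 0.378 and g(1) = 1 − Σzᵢ/Kᵢ = -0.132, so a root lies in (0, 1).
Newton–Raphson from ψ = 0.5:
  ψ = 0.500: g = 0.1186, g' = -0.447 → ψ = 0.765
  ψ = 0.765: g = -0.0029, g' = -0.487 → ψ = 0.759
Converged at ψ = 0.759.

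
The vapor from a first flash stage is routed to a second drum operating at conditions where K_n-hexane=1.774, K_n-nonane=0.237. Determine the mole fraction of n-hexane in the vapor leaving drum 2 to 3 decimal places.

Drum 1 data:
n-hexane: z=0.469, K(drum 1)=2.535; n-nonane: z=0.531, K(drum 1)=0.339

Drum 1:
Newton–Raphson from ψ₁ = 0.5:
  ψ₁ = 0.500: g = -0.1170, g' = -0.871 → ψ₁ = 0.366
  ψ₁ = 0.366: g = -0.0019, g' = -0.857 → ψ₁ = 0.364
Converged at ψ₁ = 0.364.
Drum-1 compositions:
  n-hexane: x = 0.301, y = 0.763
  n-nonane: x = 0.699, y = 0.237
Drum-2 feed = drum-1 vapor: z₂ = (0.7630, 0.2370).
Drum 2:
Binary case is linear: z₁(K₁−1)(1+ψ₂(K₂−1)) + z₂(K₂−1)(1+ψ₂(K₁−1)) = 0
⇒ ψ₂ = [z₁(K₁−1)+z₂(K₂−1)] / [−(K₁−1)(K₂−1)] = 0.4098/0.5906 = 0.694
  n-hexane: x = 0.496, y = 0.881
  n-nonane: x = 0.504, y = 0.119

y_n-hexane (drum 2) = 0.881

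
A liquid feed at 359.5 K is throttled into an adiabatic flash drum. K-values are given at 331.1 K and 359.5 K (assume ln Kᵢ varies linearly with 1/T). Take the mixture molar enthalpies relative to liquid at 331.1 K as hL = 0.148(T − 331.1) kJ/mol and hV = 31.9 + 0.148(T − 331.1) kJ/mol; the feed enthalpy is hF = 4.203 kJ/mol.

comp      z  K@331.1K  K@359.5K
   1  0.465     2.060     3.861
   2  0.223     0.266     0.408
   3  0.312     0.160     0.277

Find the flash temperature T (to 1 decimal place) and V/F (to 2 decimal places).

T = 332.9 K, V/F = 0.12

Adiabatic flash: solve Rachford–Rice at each trial T, then check hF = ψ·hV(T) + (1−ψ)·hL(T).
  T = 331.1 K: K = (2.060, 0.266, 0.160), RR gives ψ = 0.079, H_out = 2.533 kJ/mol
  T = 359.5 K: K = (3.861, 0.408, 0.277), RR gives ψ = 0.505, H_out = 20.327 kJ/mol
  T = 345.3 K: K = (2.857, 0.332, 0.213), RR gives ψ = 0.341, H_out = 12.987 kJ/mol
  T = 338.2 K: K = (2.434, 0.298, 0.185), RR gives ψ = 0.232, H_out = 8.449 kJ/mol
  T = 334.6 K: K = (2.239, 0.282, 0.172), RR gives ψ = 0.162, H_out = 5.688 kJ/mol
  T = 332.9 K: K = (2.151, 0.274, 0.166), RR gives ψ = 0.124, H_out = 4.225 kJ/mol
Linear interpolation between T = 331.1 (H_out = 2.533) and T = 332.9 (H_out = 4.225) on hF = 4.203 gives T ≈ 332.9 K, at which ψ = 0.12.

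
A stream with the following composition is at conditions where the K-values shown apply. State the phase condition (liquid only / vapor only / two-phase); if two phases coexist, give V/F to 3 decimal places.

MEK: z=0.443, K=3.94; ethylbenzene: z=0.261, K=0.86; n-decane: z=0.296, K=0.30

two-phase, V/F = 0.678

ΣzᵢKᵢ = 2.059; Σzᵢ/Kᵢ = 1.403.
Both exceed 1, so a two-phase solution exists.
Let ψ = V/F and solve Σ zᵢ(Kᵢ−1)/(1+ψ(Kᵢ−1)) = 0.
Iterate (Newton) starting at ψ = 0.62:
  ψ = 0.620: g = 0.0553, g' = -0.939 → ψ = 0.679
  ψ = 0.679: g = -0.0005, g' = -0.960 → ψ = 0.678
Converged at ψ = 0.678.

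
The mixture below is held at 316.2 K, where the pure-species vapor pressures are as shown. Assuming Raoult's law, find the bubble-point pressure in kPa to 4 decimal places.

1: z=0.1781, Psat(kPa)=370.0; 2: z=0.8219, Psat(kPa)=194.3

At the bubble point ψ → 0, so ΣzᵢKᵢ = 1 with Kᵢ = Pᵢˢᵃᵗ/P ⇒ P = ΣzᵢPᵢˢᵃᵗ.
P = 0.1781·370.0 + 0.8219·194.3 = 225.5922 kPa

Pbub = 225.5922 kPa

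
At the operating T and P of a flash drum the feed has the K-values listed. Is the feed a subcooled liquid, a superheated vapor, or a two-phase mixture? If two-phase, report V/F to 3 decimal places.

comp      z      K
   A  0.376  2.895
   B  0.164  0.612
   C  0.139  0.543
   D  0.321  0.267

ΣzᵢKᵢ = 1.350; Σzᵢ/Kᵢ = 1.856.
Both exceed 1, so a two-phase solution exists.
Rachford–Rice: g(ψ) = Σ zᵢ(Kᵢ−1)/(1+ψ(Kᵢ−1)) = 0.
Newton iteration, ψ⁰ = 0.5:
  ψ = 0.500: g = -0.1668, g' = -0.873 → ψ = 0.309
  ψ = 0.309: g = -0.0009, g' = -0.897 → ψ = 0.308
Converged at ψ = 0.308.

two-phase, V/F = 0.308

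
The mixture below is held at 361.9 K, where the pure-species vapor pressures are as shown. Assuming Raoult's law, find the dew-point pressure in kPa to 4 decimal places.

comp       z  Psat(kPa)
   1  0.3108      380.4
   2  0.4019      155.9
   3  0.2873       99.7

Pdew = 159.3216 kPa

At the dew point ψ → 1, so Σzᵢ/Kᵢ = 1 with Kᵢ = Pᵢˢᵃᵗ/P ⇒ 1/P = Σzᵢ/Pᵢˢᵃᵗ.
1/P = 0.3108/380.4 + 0.4019/155.9 + 0.2873/99.7 = 0.0062766 ⇒ P = 159.3216 kPa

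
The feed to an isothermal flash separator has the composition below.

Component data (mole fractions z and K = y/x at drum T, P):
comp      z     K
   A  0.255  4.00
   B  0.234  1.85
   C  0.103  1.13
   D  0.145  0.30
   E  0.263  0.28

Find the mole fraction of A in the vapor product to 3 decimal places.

y_A = 0.405

Material balance + equilibrium reduce to Σ zᵢ(Kᵢ−1)/(1+V/F(Kᵢ−1)) = 0.
g(0) = ΣzᵢKᵢ − 1 = 0.686 and g(1) = 1 − Σzᵢ/Kᵢ = -0.704, so a root lies in (0, 1).
Newton iteration, V/F⁰ = 0.5:
  V/F = 0.500: g = 0.0061, g' = -0.953 → V/F = 0.506
Converged at V/F = 0.506.
Compositions from xᵢ = zᵢ/(1+V/F(Kᵢ−1)), yᵢ = Kᵢxᵢ:
  A: x = 0.101, y = 0.405
  B: x = 0.164, y = 0.303
  C: x = 0.097, y = 0.109
  D: x = 0.225, y = 0.067
  E: x = 0.414, y = 0.116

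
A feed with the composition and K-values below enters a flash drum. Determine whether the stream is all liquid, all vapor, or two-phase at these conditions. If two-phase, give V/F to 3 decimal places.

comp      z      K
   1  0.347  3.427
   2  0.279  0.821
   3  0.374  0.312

two-phase, V/F = 0.421

ΣzᵢKᵢ = 1.535; Σzᵢ/Kᵢ = 1.640.
Both exceed 1, so a two-phase solution exists.
Newton–Raphson from ψ = 0.66:
  ψ = 0.660: g = -0.2043, g' = -0.907 → ψ = 0.435
  ψ = 0.435: g = -0.0116, g' = -0.855 → ψ = 0.421
Converged at ψ = 0.421.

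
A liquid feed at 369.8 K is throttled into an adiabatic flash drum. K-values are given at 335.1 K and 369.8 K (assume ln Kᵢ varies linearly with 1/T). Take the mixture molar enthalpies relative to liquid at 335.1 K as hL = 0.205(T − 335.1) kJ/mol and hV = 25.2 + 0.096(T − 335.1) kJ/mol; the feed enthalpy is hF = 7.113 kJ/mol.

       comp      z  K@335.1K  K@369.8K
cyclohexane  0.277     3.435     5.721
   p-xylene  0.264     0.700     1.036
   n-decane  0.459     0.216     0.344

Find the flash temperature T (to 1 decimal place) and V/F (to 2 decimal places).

T = 342.9 K, V/F = 0.23

Adiabatic flash: solve Rachford–Rice at each trial T, then check hF = ψ·hV(T) + (1−ψ)·hL(T).
  T = 335.1 K: K = (3.435, 0.700, 0.216), RR gives ψ = 0.153, H_out = 3.846 kJ/mol
  T = 369.8 K: K = (5.721, 1.036, 0.344), RR gives ψ = 0.451, H_out = 16.766 kJ/mol
  T = 352.5 K: K = (4.492, 0.860, 0.276), RR gives ψ = 0.308, H_out = 10.740 kJ/mol
  T = 343.8 K: K = (3.942, 0.778, 0.245), RR gives ψ = 0.234, H_out = 7.455 kJ/mol
  T = 339.5 K: K = (3.686, 0.739, 0.230), RR gives ψ = 0.195, H_out = 5.722 kJ/mol
  T = 341.6 K: K = (3.809, 0.758, 0.237), RR gives ψ = 0.214, H_out = 6.579 kJ/mol
Linear interpolation between T = 341.6 (H_out = 6.579) and T = 343.8 (H_out = 7.455) on hF = 7.113 gives T ≈ 342.9 K, at which ψ = 0.23.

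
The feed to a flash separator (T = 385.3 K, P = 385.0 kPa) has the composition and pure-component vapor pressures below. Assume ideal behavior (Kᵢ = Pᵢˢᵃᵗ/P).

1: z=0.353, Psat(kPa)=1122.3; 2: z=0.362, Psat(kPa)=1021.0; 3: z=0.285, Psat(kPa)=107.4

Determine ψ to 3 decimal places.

ψ = 0.831

Raoult's law: Kᵢ = Pᵢˢᵃᵗ/P = Pᵢˢᵃᵗ/385.0.
  K_1 = 1122.3/385.0 = 2.91506, K_2 = 1021.0/385.0 = 2.65195, K_3 = 107.4/385.0 = 0.27896
Let ψ = V/F and solve Σ zᵢ(Kᵢ−1)/(1+ψ(Kᵢ−1)) = 0.
g(0) = ΣzᵢKᵢ − 1 = 1.069 and g(1) = 1 − Σzᵢ/Kᵢ = -0.279, so a root lies in (0, 1).
Iterate (Newton) starting at ψ = 0.5:
  ψ = 0.500: g = 0.3515, g' = -0.996 → ψ = 0.853
  ψ = 0.853: g = -0.0285, g' = -1.356 → ψ = 0.832
  ψ = 0.832: g = -0.0007, g' = -1.292 → ψ = 0.831
Converged at ψ = 0.831.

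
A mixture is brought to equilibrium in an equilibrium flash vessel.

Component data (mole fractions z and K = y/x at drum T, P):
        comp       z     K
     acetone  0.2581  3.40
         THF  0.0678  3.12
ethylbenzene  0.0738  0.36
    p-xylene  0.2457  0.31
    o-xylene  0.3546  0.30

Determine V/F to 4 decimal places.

Rachford–Rice: g(V/F) = Σ zᵢ(Kᵢ−1)/(1+V/F(Kᵢ−1)) = 0.
Feasibility: ΣzᵢKᵢ = 1.2982, Σzᵢ/Kᵢ = 2.2772 — both > 1, two phases present.
Iterate (Newton) starting at V/F = 0.63:
  V/F = 0.6300: g = -0.51495, g' = -1.2984 → V/F = 0.2334
  V/F = 0.2334: g = -0.06111, g' = -1.2033 → V/F = 0.1826
  V/F = 0.1826: g = 0.00224, g' = -1.2973 → V/F = 0.1843
Converged at V/F = 0.1843.

V/F = 0.1843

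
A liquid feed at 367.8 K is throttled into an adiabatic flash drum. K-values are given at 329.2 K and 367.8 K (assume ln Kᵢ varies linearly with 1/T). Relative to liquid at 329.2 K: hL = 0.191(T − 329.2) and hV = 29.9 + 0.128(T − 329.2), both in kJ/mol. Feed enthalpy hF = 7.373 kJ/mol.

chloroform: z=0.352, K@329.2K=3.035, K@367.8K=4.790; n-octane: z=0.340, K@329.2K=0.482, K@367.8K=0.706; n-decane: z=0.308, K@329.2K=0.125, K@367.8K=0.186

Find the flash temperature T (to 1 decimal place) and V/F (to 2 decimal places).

T = 333.4 K, V/F = 0.22

Adiabatic flash: solve Rachford–Rice at each trial T, then check hF = ψ·hV(T) + (1−ψ)·hL(T).
  T = 329.2 K: K = (3.035, 0.482, 0.125), RR gives ψ = 0.188, H_out = 5.632 kJ/mol
  T = 367.8 K: K = (4.790, 0.706, 0.186), RR gives ψ = 0.436, H_out = 19.341 kJ/mol
  T = 348.5 K: K = (3.861, 0.590, 0.154), RR gives ψ = 0.326, H_out = 13.044 kJ/mol
  T = 338.9 K: K = (3.437, 0.535, 0.139), RR gives ψ = 0.263, H_out = 9.555 kJ/mol
  T = 334.0 K: K = (3.231, 0.508, 0.132), RR gives ψ = 0.227, H_out = 7.634 kJ/mol
  T = 331.6 K: K = (3.132, 0.495, 0.128), RR gives ψ = 0.208, H_out = 6.649 kJ/mol
Linear interpolation between T = 331.6 (H_out = 6.649) and T = 334.0 (H_out = 7.634) on hF = 7.373 gives T ≈ 333.4 K, at which ψ = 0.22.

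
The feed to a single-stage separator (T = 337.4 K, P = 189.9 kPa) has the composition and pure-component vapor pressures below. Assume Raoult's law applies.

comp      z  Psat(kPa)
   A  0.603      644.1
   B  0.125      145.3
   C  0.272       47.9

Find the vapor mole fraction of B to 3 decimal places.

y_B = 0.117

Raoult's law: Kᵢ = Pᵢˢᵃᵗ/P = Pᵢˢᵃᵗ/189.9.
  K_A = 644.1/189.9 = 3.39179, K_B = 145.3/189.9 = 0.76514, K_C = 47.9/189.9 = 0.25224
Newton iteration, ψ⁰ = 0.5:
  ψ = 0.500: g = 0.2987, g' = -1.112 → ψ = 0.769
  ψ = 0.769: g = -0.0059, g' = -1.279 → ψ = 0.764
Converged at ψ = 0.764.
Compositions from xᵢ = zᵢ/(1+ψ(Kᵢ−1)), yᵢ = Kᵢxᵢ:
  A: x = 0.213, y = 0.723
  B: x = 0.152, y = 0.117
  C: x = 0.634, y = 0.160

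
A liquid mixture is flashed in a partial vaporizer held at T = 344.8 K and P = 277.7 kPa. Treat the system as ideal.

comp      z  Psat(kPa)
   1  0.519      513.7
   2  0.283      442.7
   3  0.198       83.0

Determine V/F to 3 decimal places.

V/F = 0.880

Raoult's law: Kᵢ = Pᵢˢᵃᵗ/P = Pᵢˢᵃᵗ/277.7.
  K_1 = 513.7/277.7 = 1.84984, K_2 = 442.7/277.7 = 1.59417, K_3 = 83.0/277.7 = 0.29888
Rachford–Rice: g(V/F) = Σ zᵢ(Kᵢ−1)/(1+V/F(Kᵢ−1)) = 0.
g(0) = ΣzᵢKᵢ − 1 = 0.470 and g(1) = 1 − Σzᵢ/Kᵢ = -0.121, so a root lies in (0, 1).
Newton–Raphson from V/F = 0.39:
  V/F = 0.390: g = 0.2767, g' = -0.462 → V/F = 0.989
  V/F = 0.989: g = -0.1077, g' = -1.187 → V/F = 0.899
  V/F = 0.899: g = -0.0156, g' = -0.874 → V/F = 0.881
  V/F = 0.881: g = -0.0004, g' = -0.831 → V/F = 0.880
Converged at V/F = 0.880.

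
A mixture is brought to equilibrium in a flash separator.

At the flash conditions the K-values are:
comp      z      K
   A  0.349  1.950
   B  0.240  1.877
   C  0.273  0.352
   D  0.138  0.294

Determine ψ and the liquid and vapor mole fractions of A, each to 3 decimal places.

ψ = 0.435, x_A = 0.247, y_A = 0.482

Rachford–Rice: g(ψ) = Σ zᵢ(Kᵢ−1)/(1+ψ(Kᵢ−1)) = 0.
g(0) = ΣzᵢKᵢ − 1 = 0.268 and g(1) = 1 − Σzᵢ/Kᵢ = -0.552, so a root lies in (0, 1).
Newton iteration, ψ⁰ = 0.35:
  ψ = 0.350: g = 0.0517, g' = -0.599 → ψ = 0.436
  ψ = 0.436: g = -0.0008, g' = -0.620 → ψ = 0.435
Converged at ψ = 0.435.
Compositions from xᵢ = zᵢ/(1+ψ(Kᵢ−1)), yᵢ = Kᵢxᵢ:
  A: x = 0.247, y = 0.482
  B: x = 0.174, y = 0.326
  C: x = 0.380, y = 0.134
  D: x = 0.199, y = 0.059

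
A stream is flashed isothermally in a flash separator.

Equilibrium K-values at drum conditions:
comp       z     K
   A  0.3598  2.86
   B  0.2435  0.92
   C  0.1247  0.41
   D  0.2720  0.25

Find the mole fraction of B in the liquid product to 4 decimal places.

x_B = 0.2509

Material balance + equilibrium reduce to Σ zᵢ(Kᵢ−1)/(1+ψ(Kᵢ−1)) = 0.
Check two-phase: ΣzᵢKᵢ = 1.3722 > 1 and Σzᵢ/Kᵢ = 1.7826 > 1, so g(0) = 0.3722 > 0 and g(1) = -0.7826 < 0.
Newton–Raphson from ψ = 0.44:
  ψ = 0.4400: g = -0.05601, g' = -0.7981 → ψ = 0.3698
Converged at ψ = 0.3698.
Compositions from xᵢ = zᵢ/(1+ψ(Kᵢ−1)), yᵢ = Kᵢxᵢ:
  A: x = 0.2132, y = 0.6097
  B: x = 0.2509, y = 0.2309
  C: x = 0.1595, y = 0.0654
  D: x = 0.3764, y = 0.0941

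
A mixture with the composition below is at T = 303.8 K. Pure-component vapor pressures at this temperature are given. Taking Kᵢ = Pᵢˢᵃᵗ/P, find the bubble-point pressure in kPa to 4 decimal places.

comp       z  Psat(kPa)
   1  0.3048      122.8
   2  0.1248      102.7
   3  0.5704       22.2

Pbub = 62.9093 kPa

At the bubble point ψ → 0, so ΣzᵢKᵢ = 1 with Kᵢ = Pᵢˢᵃᵗ/P ⇒ P = ΣzᵢPᵢˢᵃᵗ.
P = 0.3048·122.8 + 0.1248·102.7 + 0.5704·22.2 = 62.9093 kPa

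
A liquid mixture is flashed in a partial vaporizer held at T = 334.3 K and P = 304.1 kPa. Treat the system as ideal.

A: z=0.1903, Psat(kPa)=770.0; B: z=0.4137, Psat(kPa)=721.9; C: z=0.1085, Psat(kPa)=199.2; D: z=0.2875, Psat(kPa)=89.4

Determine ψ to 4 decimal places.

Raoult's law: Kᵢ = Pᵢˢᵃᵗ/P = Pᵢˢᵃᵗ/304.1.
  K_A = 770.0/304.1 = 2.532062, K_B = 721.9/304.1 = 2.373890, K_C = 199.2/304.1 = 0.655048, K_D = 89.4/304.1 = 0.293982
Let ψ = V/F and solve Σ zᵢ(Kᵢ−1)/(1+ψ(Kᵢ−1)) = 0.
Check two-phase: ΣzᵢKᵢ = 1.6195 > 1 and Σzᵢ/Kᵢ = 1.3930 > 1, so g(0) = 0.6195 > 0 and g(1) = -0.3930 < 0.
Newton–Raphson from ψ = 0.5:
  ψ = 0.5000: g = 0.14306, g' = -0.7788 → ψ = 0.6837
  ψ = 0.6837: g = -0.00588, g' = -0.8718 → ψ = 0.6769
Converged at ψ = 0.6769.

ψ = 0.6769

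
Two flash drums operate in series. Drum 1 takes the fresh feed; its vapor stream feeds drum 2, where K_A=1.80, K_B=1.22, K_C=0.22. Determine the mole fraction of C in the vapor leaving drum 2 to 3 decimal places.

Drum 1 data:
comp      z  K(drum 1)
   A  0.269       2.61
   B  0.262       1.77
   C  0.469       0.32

y_C (drum 2) = 0.086

Drum 1:
Newton–Raphson from ψ₁ = 0.58:
  ψ₁ = 0.580: g = -0.1632, g' = -0.852 → ψ₁ = 0.388
  ψ₁ = 0.388: g = -0.0117, g' = -0.756 → ψ₁ = 0.373
Converged at ψ₁ = 0.373.
Drum-1 compositions:
  A: x = 0.168, y = 0.439
  B: x = 0.204, y = 0.360
  C: x = 0.628, y = 0.201
Drum-2 feed = drum-1 vapor: z₂ = (0.4387, 0.3603, 0.2011).
Drum 2:
Iterate (Newton) starting at ψ₂ = 0.64:
  ψ₂ = 0.640: g = -0.0116, g' = -0.624 → ψ₂ = 0.621
Converged at ψ₂ = 0.621.
  A: x = 0.293, y = 0.528
  B: x = 0.317, y = 0.387
  C: x = 0.390, y = 0.086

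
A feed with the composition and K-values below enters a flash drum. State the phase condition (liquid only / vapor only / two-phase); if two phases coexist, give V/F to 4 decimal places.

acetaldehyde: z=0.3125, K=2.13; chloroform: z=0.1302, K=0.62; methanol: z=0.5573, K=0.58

two-phase, V/F = 0.1492

ΣzᵢKᵢ = 1.0696; Σzᵢ/Kᵢ = 1.3176.
Both exceed 1, so a two-phase solution exists.
Iterate (Newton) starting at ψ = 0.5:
  ψ = 0.5000: g = -0.13173, g' = -0.3491 → ψ = 0.1227
  ψ = 0.1227: g = 0.01146, g' = -0.4378 → ψ = 0.1488
  ψ = 0.1488: g = 0.00016, g' = -0.4254 → ψ = 0.1492
Converged at ψ = 0.1492.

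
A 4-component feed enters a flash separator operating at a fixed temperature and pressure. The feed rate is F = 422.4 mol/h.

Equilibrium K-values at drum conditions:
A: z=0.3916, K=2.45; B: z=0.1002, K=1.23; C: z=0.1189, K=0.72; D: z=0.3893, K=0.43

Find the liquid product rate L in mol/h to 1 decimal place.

L = 210.6 mol/h

Rachford–Rice: g(V/F) = Σ zᵢ(Kᵢ−1)/(1+V/F(Kᵢ−1)) = 0.
g(0) = ΣzᵢKᵢ − 1 = 0.3357 and g(1) = 1 − Σzᵢ/Kᵢ = -0.3118, so a root lies in (0, 1).
Iterate (Newton) starting at V/F = 0.5:
  V/F = 0.5000: g = 0.00078, g' = -0.5410 → V/F = 0.5014
Converged at V/F = 0.5014.
Then V = V/F·F = 0.5014·422.4 = 211.8 mol/h and L = F − V = 210.6 mol/h.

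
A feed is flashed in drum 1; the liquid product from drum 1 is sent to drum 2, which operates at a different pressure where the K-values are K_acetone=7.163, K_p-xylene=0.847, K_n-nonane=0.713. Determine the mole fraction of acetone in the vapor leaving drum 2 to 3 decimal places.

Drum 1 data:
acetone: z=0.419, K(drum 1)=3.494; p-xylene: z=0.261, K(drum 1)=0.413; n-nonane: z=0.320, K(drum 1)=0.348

y_acetone (drum 2) = 0.260

Drum 1:
Rachford–Rice: g(ψ₁) = Σ zᵢ(Kᵢ−1)/(1+ψ₁(Kᵢ−1)) = 0.
Check two-phase: ΣzᵢKᵢ = 1.683 > 1 and Σzᵢ/Kᵢ = 1.671 > 1, so g(0) = 0.683 > 0 and g(1) = -0.671 < 0.
Newton iteration, ψ₁⁰ = 0.46:
  ψ₁ = 0.460: g = -0.0212, g' = -1.012 → ψ₁ = 0.439
Converged at ψ₁ = 0.439.
Drum-1 compositions:
  acetone: x = 0.200, y = 0.699
  p-xylene: x = 0.352, y = 0.145
  n-nonane: x = 0.448, y = 0.156
Drum-2 feed = drum-1 liquid: z₂ = (0.2000, 0.3516, 0.4484).
Drum 2:
Let ψ₂ = V/F and solve Σ zᵢ(Kᵢ−1)/(1+ψ₂(Kᵢ−1)) = 0.
g(0) = ΣzᵢKᵢ − 1 = 1.050 and g(1) = 1 − Σzᵢ/Kᵢ = -0.072, so a root lies in (0, 1).
Newton iteration, ψ₂⁰ = 0.66:
  ψ₂ = 0.660: g = 0.0246, g' = -0.362 → ψ₂ = 0.728
  ψ₂ = 0.728: g = 0.0014, g' = -0.322 → ψ₂ = 0.732
Converged at ψ₂ = 0.732.
  acetone: x = 0.036, y = 0.260
  p-xylene: x = 0.396, y = 0.335
  n-nonane: x = 0.568, y = 0.405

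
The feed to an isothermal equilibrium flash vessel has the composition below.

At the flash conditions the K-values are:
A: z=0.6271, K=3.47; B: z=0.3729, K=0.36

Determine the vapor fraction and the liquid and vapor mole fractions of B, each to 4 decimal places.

ψ = 0.8289, x_B = 0.7942, y_B = 0.2859

Iterate (Newton) starting at ψ = 0.5:
  ψ = 0.5000: g = 0.34207, g' = -1.0962 → ψ = 0.8120
  ψ = 0.8120: g = 0.01843, g' = -1.0856 → ψ = 0.8290
  ψ = 0.8290: g = -0.00016, g' = -1.1050 → ψ = 0.8289
Converged at ψ = 0.8289.
Compositions from xᵢ = zᵢ/(1+ψ(Kᵢ−1)), yᵢ = Kᵢxᵢ:
  A: x = 0.2058, y = 0.7141
  B: x = 0.7942, y = 0.2859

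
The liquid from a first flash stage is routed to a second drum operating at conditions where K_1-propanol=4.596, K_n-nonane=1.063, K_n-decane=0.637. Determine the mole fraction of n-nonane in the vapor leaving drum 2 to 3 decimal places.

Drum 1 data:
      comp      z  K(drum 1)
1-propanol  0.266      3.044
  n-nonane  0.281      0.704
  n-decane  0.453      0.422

Drum 1:
Newton–Raphson from ψ₁ = 0.5:
  ψ₁ = 0.500: g = -0.1970, g' = -0.605 → ψ₁ = 0.174
  ψ₁ = 0.174: g = 0.0219, g' = -0.818 → ψ₁ = 0.201
  ψ₁ = 0.201: g = 0.0005, g' = -0.780 → ψ₁ = 0.202
Converged at ψ₁ = 0.202.
Drum-1 compositions:
  1-propanol: x = 0.188, y = 0.573
  n-nonane: x = 0.299, y = 0.210
  n-decane: x = 0.513, y = 0.216
Drum-2 feed = drum-1 liquid: z₂ = (0.1883, 0.2989, 0.5128).
Drum 2:
Let ψ₂ = V/F and solve Σ zᵢ(Kᵢ−1)/(1+ψ₂(Kᵢ−1)) = 0.
Check two-phase: ΣzᵢKᵢ = 1.510 > 1 and Σzᵢ/Kᵢ = 1.127 > 1, so g(0) = 0.510 > 0 and g(1) = -0.127 < 0.
Newton iteration, ψ₂⁰ = 0.5:
  ψ₂ = 0.500: g = 0.0328, g' = -0.413 → ψ₂ = 0.579
  ψ₂ = 0.579: g = 0.0020, g' = -0.366 → ψ₂ = 0.585
Converged at ψ₂ = 0.585.
  1-propanol: x = 0.061, y = 0.279
  n-nonane: x = 0.288, y = 0.306
  n-decane: x = 0.651, y = 0.415

y_n-nonane (drum 2) = 0.306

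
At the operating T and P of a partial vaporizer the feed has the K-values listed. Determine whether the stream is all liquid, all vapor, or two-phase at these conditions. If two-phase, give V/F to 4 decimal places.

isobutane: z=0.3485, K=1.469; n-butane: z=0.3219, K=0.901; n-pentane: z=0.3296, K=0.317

ΣzᵢKᵢ = 0.9065; Σzᵢ/Kᵢ = 1.6343.
Since ΣzᵢKᵢ < 1 the mixture is below its bubble point — single liquid phase.

all liquid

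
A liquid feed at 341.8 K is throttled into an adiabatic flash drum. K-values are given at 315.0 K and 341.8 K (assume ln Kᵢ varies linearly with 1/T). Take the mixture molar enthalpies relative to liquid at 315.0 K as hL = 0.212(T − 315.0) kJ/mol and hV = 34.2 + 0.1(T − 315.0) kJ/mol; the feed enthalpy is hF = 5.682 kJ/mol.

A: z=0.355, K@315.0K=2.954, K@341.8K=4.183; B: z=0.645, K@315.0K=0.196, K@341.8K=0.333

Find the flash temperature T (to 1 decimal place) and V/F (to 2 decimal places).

Adiabatic flash: solve Rachford–Rice at each trial T, then check hF = ψ·hV(T) + (1−ψ)·hL(T).
  T = 315.0 K: K = (2.954, 0.196), RR gives ψ = 0.111, H_out = 3.812 kJ/mol
  T = 341.8 K: K = (4.183, 0.333), RR gives ψ = 0.330, H_out = 15.964 kJ/mol
  T = 328.4 K: K = (3.540, 0.258), RR gives ψ = 0.225, H_out = 10.188 kJ/mol
  T = 321.7 K: K = (3.240, 0.226), RR gives ψ = 0.170, H_out = 7.123 kJ/mol
  T = 318.4 K: K = (3.097, 0.211), RR gives ψ = 0.142, H_out = 5.530 kJ/mol
  T = 320.0 K: K = (3.166, 0.218), RR gives ψ = 0.156, H_out = 6.311 kJ/mol
Linear interpolation between T = 318.4 (H_out = 5.530) and T = 320.0 (H_out = 6.311) on hF = 5.682 gives T ≈ 318.7 K, at which ψ = 0.14.

T = 318.7 K, V/F = 0.14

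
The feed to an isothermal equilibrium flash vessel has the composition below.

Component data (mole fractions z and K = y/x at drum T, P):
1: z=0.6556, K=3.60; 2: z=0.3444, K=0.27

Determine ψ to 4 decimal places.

ψ = 0.7656

Rachford–Rice: g(ψ) = Σ zᵢ(Kᵢ−1)/(1+ψ(Kᵢ−1)) = 0.
Check two-phase: ΣzᵢKᵢ = 2.4531 > 1 and Σzᵢ/Kᵢ = 1.4577 > 1, so g(0) = 1.4531 > 0 and g(1) = -0.4577 < 0.
Iterate (Newton) starting at ψ = 0.5:
  ψ = 0.5000: g = 0.34519, g' = -1.2929 → ψ = 0.7670
  ψ = 0.7670: g = -0.00196, g' = -1.4419 → ψ = 0.7656
Converged at ψ = 0.7656.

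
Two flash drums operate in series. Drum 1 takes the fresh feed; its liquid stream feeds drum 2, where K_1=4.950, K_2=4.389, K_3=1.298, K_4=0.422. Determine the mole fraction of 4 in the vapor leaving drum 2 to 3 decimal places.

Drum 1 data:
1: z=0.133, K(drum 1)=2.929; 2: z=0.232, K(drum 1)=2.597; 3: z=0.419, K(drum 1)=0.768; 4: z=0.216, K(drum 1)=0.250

y_4 (drum 2) = 0.235

Drum 1:
Let ψ₁ = V/F and solve Σ zᵢ(Kᵢ−1)/(1+ψ₁(Kᵢ−1)) = 0.
g(0) = ΣzᵢKᵢ − 1 = 0.368 and g(1) = 1 − Σzᵢ/Kᵢ = -0.544, so a root lies in (0, 1).
Iterate (Newton) starting at ψ₁ = 0.53:
  ψ₁ = 0.530: g = -0.0522, g' = -0.659 → ψ₁ = 0.451
  ψ₁ = 0.451: g = -0.0006, g' = -0.647 → ψ₁ = 0.450
Converged at ψ₁ = 0.450.
Drum-1 compositions:
  1: x = 0.071, y = 0.209
  2: x = 0.135, y = 0.351
  3: x = 0.468, y = 0.359
  4: x = 0.326, y = 0.081
Drum-2 feed = drum-1 liquid: z₂ = (0.0712, 0.1350, 0.4678, 0.3260).
Drum 2:
Rachford–Rice: g(ψ₂) = Σ zᵢ(Kᵢ−1)/(1+ψ₂(Kᵢ−1)) = 0.
Check two-phase: ΣzᵢKᵢ = 1.690 > 1 and Σzᵢ/Kᵢ = 1.178 > 1, so g(0) = 0.690 > 0 and g(1) = -0.178 < 0.
Newton iteration, ψ₂⁰ = 0.5:
  ψ₂ = 0.500: g = 0.1207, g' = -0.586 → ψ₂ = 0.706
  ψ₂ = 0.706: g = 0.0060, g' = -0.551 → ψ₂ = 0.717
Converged at ψ₂ = 0.717.
  1: x = 0.019, y = 0.092
  2: x = 0.039, y = 0.173
  3: x = 0.385, y = 0.500
  4: x = 0.557, y = 0.235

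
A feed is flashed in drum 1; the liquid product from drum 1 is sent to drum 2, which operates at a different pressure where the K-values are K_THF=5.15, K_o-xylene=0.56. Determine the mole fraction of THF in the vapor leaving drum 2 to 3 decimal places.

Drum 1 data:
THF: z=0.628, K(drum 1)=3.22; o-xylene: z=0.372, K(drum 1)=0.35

y_THF (drum 2) = 0.494

Drum 1:
Iterate (Newton) starting at ψ₁ = 0.5:
  ψ₁ = 0.500: g = 0.3025, g' = -1.040 → ψ₁ = 0.791
  ψ₁ = 0.791: g = 0.0083, g' = -1.073 → ψ₁ = 0.799
Converged at ψ₁ = 0.799.
Drum-1 compositions:
  THF: x = 0.226, y = 0.729
  o-xylene: x = 0.774, y = 0.271
Drum-2 feed = drum-1 liquid: z₂ = (0.2265, 0.7735).
Drum 2:
Let ψ₂ = V/F and solve Σ zᵢ(Kᵢ−1)/(1+ψ₂(Kᵢ−1)) = 0.
Check two-phase: ΣzᵢKᵢ = 1.600 > 1 and Σzᵢ/Kᵢ = 1.425 > 1, so g(0) = 0.600 > 0 and g(1) = -0.425 < 0.
Binary case is linear: z₁(K₁−1)(1+ψ₂(K₂−1)) + z₂(K₂−1)(1+ψ₂(K₁−1)) = 0
⇒ ψ₂ = [z₁(K₁−1)+z₂(K₂−1)] / [−(K₁−1)(K₂−1)] = 0.5995/1.8260 = 0.328
  THF: x = 0.096, y = 0.494
  o-xylene: x = 0.904, y = 0.506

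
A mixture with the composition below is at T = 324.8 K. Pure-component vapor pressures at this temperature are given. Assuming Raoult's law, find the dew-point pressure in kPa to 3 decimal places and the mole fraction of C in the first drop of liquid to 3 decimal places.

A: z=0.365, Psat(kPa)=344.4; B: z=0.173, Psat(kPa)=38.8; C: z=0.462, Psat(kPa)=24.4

At the dew point ψ → 1, so Σzᵢ/Kᵢ = 1 with Kᵢ = Pᵢˢᵃᵗ/P ⇒ 1/P = Σzᵢ/Pᵢˢᵃᵗ.
1/P = 0.365/344.4 + 0.173/38.8 + 0.462/24.4 = 0.024453 ⇒ P = 40.895 kPa
xᵢ = zᵢP/Pᵢˢᵃᵗ ⇒ x_C = 0.462·40.895/24.4 = 0.774

Pdew = 40.895 kPa, x_C = 0.774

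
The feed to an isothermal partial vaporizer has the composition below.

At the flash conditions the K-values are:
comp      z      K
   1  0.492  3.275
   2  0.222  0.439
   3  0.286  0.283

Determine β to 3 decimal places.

Newton–Raphson from β = 0.4:
  β = 0.400: g = 0.1379, g' = -1.103 → β = 0.525
  β = 0.525: g = 0.0047, g' = -1.047 → β = 0.529
Converged at β = 0.529.

β = 0.529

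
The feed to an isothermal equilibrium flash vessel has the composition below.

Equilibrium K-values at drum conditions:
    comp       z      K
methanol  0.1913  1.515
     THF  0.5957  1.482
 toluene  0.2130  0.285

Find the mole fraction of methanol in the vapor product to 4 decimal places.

y_methanol = 0.2158

Rachford–Rice: g(β) = Σ zᵢ(Kᵢ−1)/(1+β(Kᵢ−1)) = 0.
Feasibility: ΣzᵢKᵢ = 1.2334, Σzᵢ/Kᵢ = 1.2756 — both > 1, two phases present.
Newton iteration, β⁰ = 0.5:
  β = 0.5000: g = 0.07268, g' = -0.3857 → β = 0.6884
  β = 0.6884: g = -0.01160, g' = -0.5280 → β = 0.6665
  β = 0.6665: g = -0.00026, g' = -0.5048 → β = 0.6659
Converged at β = 0.6659.
Compositions from xᵢ = zᵢ/(1+β(Kᵢ−1)), yᵢ = Kᵢxᵢ:
  methanol: x = 0.1424, y = 0.2158
  THF: x = 0.4510, y = 0.6683
  toluene: x = 0.4066, y = 0.1159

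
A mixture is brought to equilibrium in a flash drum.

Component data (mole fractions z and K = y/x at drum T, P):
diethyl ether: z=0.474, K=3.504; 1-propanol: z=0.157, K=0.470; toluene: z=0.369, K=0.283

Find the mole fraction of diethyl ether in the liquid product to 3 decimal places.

x_diethyl ether = 0.210

Let β = V/F and solve Σ zᵢ(Kᵢ−1)/(1+β(Kᵢ−1)) = 0.
g(0) = ΣzᵢKᵢ − 1 = 0.839 and g(1) = 1 − Σzᵢ/Kᵢ = -0.773, so a root lies in (0, 1).
Newton–Raphson from β = 0.5:
  β = 0.500: g = 0.0014, g' = -1.129 → β = 0.501
Converged at β = 0.501.
Compositions from xᵢ = zᵢ/(1+β(Kᵢ−1)), yᵢ = Kᵢxᵢ:
  diethyl ether: x = 0.210, y = 0.737
  1-propanol: x = 0.214, y = 0.100
  toluene: x = 0.576, y = 0.163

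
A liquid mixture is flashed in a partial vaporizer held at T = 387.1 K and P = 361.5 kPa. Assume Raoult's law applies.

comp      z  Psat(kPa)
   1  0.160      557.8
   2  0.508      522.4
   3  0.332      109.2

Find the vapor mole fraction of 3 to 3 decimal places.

y_3 = 0.121

Raoult's law: Kᵢ = Pᵢˢᵃᵗ/P = Pᵢˢᵃᵗ/361.5.
  K_1 = 557.8/361.5 = 1.54302, K_2 = 522.4/361.5 = 1.44509, K_3 = 109.2/361.5 = 0.30207
Rachford–Rice: g(ψ) = Σ zᵢ(Kᵢ−1)/(1+ψ(Kᵢ−1)) = 0.
Check two-phase: ΣzᵢKᵢ = 1.081 > 1 and Σzᵢ/Kᵢ = 1.554 > 1, so g(0) = 0.081 > 0 and g(1) = -0.554 < 0.
Newton iteration, ψ⁰ = 0.37:
  ψ = 0.370: g = -0.0459, g' = -0.401 → ψ = 0.255
  ψ = 0.255: g = -0.0027, g' = -0.357 → ψ = 0.248
Converged at ψ = 0.248.
Compositions from xᵢ = zᵢ/(1+ψ(Kᵢ−1)), yᵢ = Kᵢxᵢ:
  1: x = 0.141, y = 0.218
  2: x = 0.458, y = 0.661
  3: x = 0.401, y = 0.121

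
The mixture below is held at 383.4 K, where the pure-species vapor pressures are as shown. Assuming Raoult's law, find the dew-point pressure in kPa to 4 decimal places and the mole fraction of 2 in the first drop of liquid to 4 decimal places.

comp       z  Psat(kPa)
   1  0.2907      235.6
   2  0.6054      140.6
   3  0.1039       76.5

At the dew point ψ → 1, so Σzᵢ/Kᵢ = 1 with Kᵢ = Pᵢˢᵃᵗ/P ⇒ 1/P = Σzᵢ/Pᵢˢᵃᵗ.
1/P = 0.2907/235.6 + 0.6054/140.6 + 0.1039/76.5 = 0.0068979 ⇒ P = 144.9722 kPa
xᵢ = zᵢP/Pᵢˢᵃᵗ ⇒ x_2 = 0.6054·144.9722/140.6 = 0.6242

Pdew = 144.9722 kPa, x_2 = 0.6242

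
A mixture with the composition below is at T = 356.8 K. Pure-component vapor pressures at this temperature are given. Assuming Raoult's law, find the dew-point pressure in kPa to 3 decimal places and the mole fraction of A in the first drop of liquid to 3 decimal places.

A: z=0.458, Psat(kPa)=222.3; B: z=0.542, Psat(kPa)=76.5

Pdew = 109.346 kPa, x_A = 0.225

At the dew point ψ → 1, so Σzᵢ/Kᵢ = 1 with Kᵢ = Pᵢˢᵃᵗ/P ⇒ 1/P = Σzᵢ/Pᵢˢᵃᵗ.
1/P = 0.458/222.3 + 0.542/76.5 = 0.009145 ⇒ P = 109.346 kPa
xᵢ = zᵢP/Pᵢˢᵃᵗ ⇒ x_A = 0.458·109.346/222.3 = 0.225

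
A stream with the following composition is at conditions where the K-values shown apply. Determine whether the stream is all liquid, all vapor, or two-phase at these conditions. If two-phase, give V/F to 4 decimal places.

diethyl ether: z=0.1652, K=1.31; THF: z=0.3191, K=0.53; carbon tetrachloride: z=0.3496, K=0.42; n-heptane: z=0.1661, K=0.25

all liquid

ΣzᵢKᵢ = 0.5739; Σzᵢ/Kᵢ = 2.2250.
Since ΣzᵢKᵢ < 1 the mixture is below its bubble point — single liquid phase.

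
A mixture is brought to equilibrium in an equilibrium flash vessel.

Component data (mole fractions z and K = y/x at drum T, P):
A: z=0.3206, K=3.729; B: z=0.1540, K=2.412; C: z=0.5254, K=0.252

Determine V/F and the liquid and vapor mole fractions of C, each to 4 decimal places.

V/F = 0.3972, x_C = 0.7475, y_C = 0.1884

Iterate (Newton) starting at V/F = 0.5:
  V/F = 0.5000: g = -0.13031, g' = -1.2827 → V/F = 0.3984
  V/F = 0.3984: g = -0.00150, g' = -1.2703 → V/F = 0.3972
Converged at V/F = 0.3972.
Compositions from xᵢ = zᵢ/(1+V/F(Kᵢ−1)), yᵢ = Kᵢxᵢ:
  A: x = 0.1538, y = 0.5737
  B: x = 0.0987, y = 0.2380
  C: x = 0.7475, y = 0.1884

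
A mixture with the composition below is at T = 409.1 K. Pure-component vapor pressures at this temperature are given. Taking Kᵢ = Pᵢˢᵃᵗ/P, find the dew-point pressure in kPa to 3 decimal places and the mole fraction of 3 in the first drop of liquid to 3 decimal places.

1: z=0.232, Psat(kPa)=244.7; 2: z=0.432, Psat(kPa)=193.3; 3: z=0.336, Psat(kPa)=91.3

At the dew point ψ → 1, so Σzᵢ/Kᵢ = 1 with Kᵢ = Pᵢˢᵃᵗ/P ⇒ 1/P = Σzᵢ/Pᵢˢᵃᵗ.
1/P = 0.232/244.7 + 0.432/193.3 + 0.336/91.3 = 0.006863 ⇒ P = 145.706 kPa
xᵢ = zᵢP/Pᵢˢᵃᵗ ⇒ x_3 = 0.336·145.706/91.3 = 0.536

Pdew = 145.706 kPa, x_3 = 0.536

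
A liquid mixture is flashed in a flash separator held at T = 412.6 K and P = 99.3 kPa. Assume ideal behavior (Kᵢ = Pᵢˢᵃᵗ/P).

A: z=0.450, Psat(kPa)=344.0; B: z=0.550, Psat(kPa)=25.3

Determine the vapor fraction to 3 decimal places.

Raoult's law: Kᵢ = Pᵢˢᵃᵗ/P = Pᵢˢᵃᵗ/99.3.
  K_A = 344.0/99.3 = 3.46425, K_B = 25.3/99.3 = 0.25478
Let ψ = V/F and solve Σ zᵢ(Kᵢ−1)/(1+ψ(Kᵢ−1)) = 0.
g(0) = ΣzᵢKᵢ − 1 = 0.699 and g(1) = 1 − Σzᵢ/Kᵢ = -1.289, so a root lies in (0, 1).
Newton–Raphson from ψ = 0.64:
  ψ = 0.640: g = -0.3533, g' = -1.528 → ψ = 0.409
  ψ = 0.409: g = -0.0370, g' = -1.310 → ψ = 0.381
Converged at ψ = 0.381.

ψ = 0.381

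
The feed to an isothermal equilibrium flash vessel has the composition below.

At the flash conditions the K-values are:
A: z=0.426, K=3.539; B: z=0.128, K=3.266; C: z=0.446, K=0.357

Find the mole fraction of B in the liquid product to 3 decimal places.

Rachford–Rice: g(V/F) = Σ zᵢ(Kᵢ−1)/(1+V/F(Kᵢ−1)) = 0.
g(0) = ΣzᵢKᵢ − 1 = 1.085 and g(1) = 1 − Σzᵢ/Kᵢ = -0.409, so a root lies in (0, 1).
Newton–Raphson from V/F = 0.5:
  V/F = 0.500: g = 0.1899, g' = -1.078 → V/F = 0.676
  V/F = 0.676: g = 0.0053, g' = -1.052 → V/F = 0.681
Converged at V/F = 0.681.
Compositions from xᵢ = zᵢ/(1+V/F(Kᵢ−1)), yᵢ = Kᵢxᵢ:
  A: x = 0.156, y = 0.552
  B: x = 0.050, y = 0.164
  C: x = 0.794, y = 0.283

x_B = 0.050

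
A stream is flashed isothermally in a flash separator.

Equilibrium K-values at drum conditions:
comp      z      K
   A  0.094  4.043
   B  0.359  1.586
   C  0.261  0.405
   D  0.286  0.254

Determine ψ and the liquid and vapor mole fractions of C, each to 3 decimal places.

Newton–Raphson from ψ = 0.33:
  ψ = 0.330: g = -0.1573, g' = -0.726 → ψ = 0.114
  ψ = 0.114: g = 0.0102, g' = -0.885 → ψ = 0.125
Converged at ψ = 0.125.
Compositions from xᵢ = zᵢ/(1+ψ(Kᵢ−1)), yᵢ = Kᵢxᵢ:
  A: x = 0.068, y = 0.275
  B: x = 0.334, y = 0.530
  C: x = 0.282, y = 0.114
  D: x = 0.315, y = 0.080

ψ = 0.125, x_C = 0.282, y_C = 0.114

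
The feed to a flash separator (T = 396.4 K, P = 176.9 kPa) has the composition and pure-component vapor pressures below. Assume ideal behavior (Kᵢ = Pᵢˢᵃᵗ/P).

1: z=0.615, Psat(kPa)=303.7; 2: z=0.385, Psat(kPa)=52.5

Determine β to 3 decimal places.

Raoult's law: Kᵢ = Pᵢˢᵃᵗ/P = Pᵢˢᵃᵗ/176.9.
  K_1 = 303.7/176.9 = 1.71679, K_2 = 52.5/176.9 = 0.29678
Material balance + equilibrium reduce to Σ zᵢ(Kᵢ−1)/(1+β(Kᵢ−1)) = 0.
Feasibility: ΣzᵢKᵢ = 1.170, Σzᵢ/Kᵢ = 1.655 — both > 1, two phases present.
Binary case is linear: z₁(K₁−1)(1+β(K₂−1)) + z₂(K₂−1)(1+β(K₁−1)) = 0
⇒ β = [z₁(K₁−1)+z₂(K₂−1)] / [−(K₁−1)(K₂−1)] = 0.1701/0.5041 = 0.337

β = 0.337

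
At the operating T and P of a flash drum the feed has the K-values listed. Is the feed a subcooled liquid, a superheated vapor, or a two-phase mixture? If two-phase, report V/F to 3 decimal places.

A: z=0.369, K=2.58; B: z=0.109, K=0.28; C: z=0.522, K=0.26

two-phase, V/F = 0.102

ΣzᵢKᵢ = 1.118; Σzᵢ/Kᵢ = 2.540.
Both exceed 1, so a two-phase solution exists.
Rachford–Rice: g(ψ) = Σ zᵢ(Kᵢ−1)/(1+ψ(Kᵢ−1)) = 0.
Newton iteration, ψ⁰ = 0.68:
  ψ = 0.680: g = -0.6502, g' = -1.589 → ψ = 0.271
  ψ = 0.271: g = -0.1723, g' = -0.986 → ψ = 0.096
  ψ = 0.096: g = 0.0060, g' = -1.091 → ψ = 0.102
Converged at ψ = 0.102.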